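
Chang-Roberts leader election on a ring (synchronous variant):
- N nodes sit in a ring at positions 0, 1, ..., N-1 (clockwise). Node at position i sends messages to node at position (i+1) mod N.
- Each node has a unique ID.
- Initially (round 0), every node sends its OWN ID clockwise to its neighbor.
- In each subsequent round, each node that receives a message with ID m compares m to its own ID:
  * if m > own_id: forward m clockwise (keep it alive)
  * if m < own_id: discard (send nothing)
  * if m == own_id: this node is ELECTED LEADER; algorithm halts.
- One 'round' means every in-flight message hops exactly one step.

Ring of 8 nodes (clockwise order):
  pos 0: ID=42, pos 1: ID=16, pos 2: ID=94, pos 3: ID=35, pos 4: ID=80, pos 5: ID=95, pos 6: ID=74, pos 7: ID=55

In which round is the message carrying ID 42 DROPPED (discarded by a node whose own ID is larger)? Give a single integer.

Round 1: pos1(id16) recv 42: fwd; pos2(id94) recv 16: drop; pos3(id35) recv 94: fwd; pos4(id80) recv 35: drop; pos5(id95) recv 80: drop; pos6(id74) recv 95: fwd; pos7(id55) recv 74: fwd; pos0(id42) recv 55: fwd
Round 2: pos2(id94) recv 42: drop; pos4(id80) recv 94: fwd; pos7(id55) recv 95: fwd; pos0(id42) recv 74: fwd; pos1(id16) recv 55: fwd
Round 3: pos5(id95) recv 94: drop; pos0(id42) recv 95: fwd; pos1(id16) recv 74: fwd; pos2(id94) recv 55: drop
Round 4: pos1(id16) recv 95: fwd; pos2(id94) recv 74: drop
Round 5: pos2(id94) recv 95: fwd
Round 6: pos3(id35) recv 95: fwd
Round 7: pos4(id80) recv 95: fwd
Round 8: pos5(id95) recv 95: ELECTED
Message ID 42 originates at pos 0; dropped at pos 2 in round 2

Answer: 2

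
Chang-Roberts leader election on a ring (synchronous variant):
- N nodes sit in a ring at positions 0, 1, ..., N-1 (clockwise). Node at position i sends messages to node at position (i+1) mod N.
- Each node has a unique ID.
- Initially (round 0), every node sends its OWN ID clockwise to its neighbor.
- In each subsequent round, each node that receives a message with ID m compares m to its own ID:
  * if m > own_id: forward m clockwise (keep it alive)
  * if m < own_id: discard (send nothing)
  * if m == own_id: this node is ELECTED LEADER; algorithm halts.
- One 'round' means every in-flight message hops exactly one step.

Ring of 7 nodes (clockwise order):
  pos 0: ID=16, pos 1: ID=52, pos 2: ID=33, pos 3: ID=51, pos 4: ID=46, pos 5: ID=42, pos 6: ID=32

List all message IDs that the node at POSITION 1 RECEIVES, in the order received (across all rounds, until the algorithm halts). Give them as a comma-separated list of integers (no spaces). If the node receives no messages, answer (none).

Answer: 16,32,42,46,51,52

Derivation:
Round 1: pos1(id52) recv 16: drop; pos2(id33) recv 52: fwd; pos3(id51) recv 33: drop; pos4(id46) recv 51: fwd; pos5(id42) recv 46: fwd; pos6(id32) recv 42: fwd; pos0(id16) recv 32: fwd
Round 2: pos3(id51) recv 52: fwd; pos5(id42) recv 51: fwd; pos6(id32) recv 46: fwd; pos0(id16) recv 42: fwd; pos1(id52) recv 32: drop
Round 3: pos4(id46) recv 52: fwd; pos6(id32) recv 51: fwd; pos0(id16) recv 46: fwd; pos1(id52) recv 42: drop
Round 4: pos5(id42) recv 52: fwd; pos0(id16) recv 51: fwd; pos1(id52) recv 46: drop
Round 5: pos6(id32) recv 52: fwd; pos1(id52) recv 51: drop
Round 6: pos0(id16) recv 52: fwd
Round 7: pos1(id52) recv 52: ELECTED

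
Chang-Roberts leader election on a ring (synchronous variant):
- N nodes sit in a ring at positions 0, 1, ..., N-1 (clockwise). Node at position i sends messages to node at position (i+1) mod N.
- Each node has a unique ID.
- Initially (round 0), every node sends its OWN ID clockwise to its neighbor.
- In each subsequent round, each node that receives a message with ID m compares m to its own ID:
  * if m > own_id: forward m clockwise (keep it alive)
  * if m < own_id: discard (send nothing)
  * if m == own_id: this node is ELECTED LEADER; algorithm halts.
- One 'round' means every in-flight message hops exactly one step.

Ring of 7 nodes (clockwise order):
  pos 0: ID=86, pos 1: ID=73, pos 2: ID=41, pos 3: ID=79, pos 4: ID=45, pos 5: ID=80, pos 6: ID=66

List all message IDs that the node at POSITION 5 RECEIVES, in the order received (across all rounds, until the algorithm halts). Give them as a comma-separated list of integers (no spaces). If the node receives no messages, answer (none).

Answer: 45,79,86

Derivation:
Round 1: pos1(id73) recv 86: fwd; pos2(id41) recv 73: fwd; pos3(id79) recv 41: drop; pos4(id45) recv 79: fwd; pos5(id80) recv 45: drop; pos6(id66) recv 80: fwd; pos0(id86) recv 66: drop
Round 2: pos2(id41) recv 86: fwd; pos3(id79) recv 73: drop; pos5(id80) recv 79: drop; pos0(id86) recv 80: drop
Round 3: pos3(id79) recv 86: fwd
Round 4: pos4(id45) recv 86: fwd
Round 5: pos5(id80) recv 86: fwd
Round 6: pos6(id66) recv 86: fwd
Round 7: pos0(id86) recv 86: ELECTED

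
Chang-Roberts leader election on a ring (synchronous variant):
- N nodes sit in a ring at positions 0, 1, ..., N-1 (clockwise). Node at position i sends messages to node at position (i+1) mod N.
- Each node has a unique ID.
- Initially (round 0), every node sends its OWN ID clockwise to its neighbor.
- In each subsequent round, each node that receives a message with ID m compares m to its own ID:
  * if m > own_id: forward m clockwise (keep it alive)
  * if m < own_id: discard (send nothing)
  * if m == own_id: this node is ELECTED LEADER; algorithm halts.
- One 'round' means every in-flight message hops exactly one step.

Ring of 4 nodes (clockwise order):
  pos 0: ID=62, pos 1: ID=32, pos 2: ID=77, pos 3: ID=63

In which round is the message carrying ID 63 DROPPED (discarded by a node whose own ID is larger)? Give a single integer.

Answer: 3

Derivation:
Round 1: pos1(id32) recv 62: fwd; pos2(id77) recv 32: drop; pos3(id63) recv 77: fwd; pos0(id62) recv 63: fwd
Round 2: pos2(id77) recv 62: drop; pos0(id62) recv 77: fwd; pos1(id32) recv 63: fwd
Round 3: pos1(id32) recv 77: fwd; pos2(id77) recv 63: drop
Round 4: pos2(id77) recv 77: ELECTED
Message ID 63 originates at pos 3; dropped at pos 2 in round 3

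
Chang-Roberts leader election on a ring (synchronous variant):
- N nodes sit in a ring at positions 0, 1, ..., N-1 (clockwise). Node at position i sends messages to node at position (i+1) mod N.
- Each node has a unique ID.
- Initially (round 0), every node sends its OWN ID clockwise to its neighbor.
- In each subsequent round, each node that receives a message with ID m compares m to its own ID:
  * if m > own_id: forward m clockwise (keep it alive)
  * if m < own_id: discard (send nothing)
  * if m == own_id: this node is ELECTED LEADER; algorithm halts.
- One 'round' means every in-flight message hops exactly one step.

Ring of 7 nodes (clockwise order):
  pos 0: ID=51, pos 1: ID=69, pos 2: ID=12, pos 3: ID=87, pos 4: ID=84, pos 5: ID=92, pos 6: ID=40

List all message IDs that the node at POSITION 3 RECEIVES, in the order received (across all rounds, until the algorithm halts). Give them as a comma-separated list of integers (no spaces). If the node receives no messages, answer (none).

Answer: 12,69,92

Derivation:
Round 1: pos1(id69) recv 51: drop; pos2(id12) recv 69: fwd; pos3(id87) recv 12: drop; pos4(id84) recv 87: fwd; pos5(id92) recv 84: drop; pos6(id40) recv 92: fwd; pos0(id51) recv 40: drop
Round 2: pos3(id87) recv 69: drop; pos5(id92) recv 87: drop; pos0(id51) recv 92: fwd
Round 3: pos1(id69) recv 92: fwd
Round 4: pos2(id12) recv 92: fwd
Round 5: pos3(id87) recv 92: fwd
Round 6: pos4(id84) recv 92: fwd
Round 7: pos5(id92) recv 92: ELECTED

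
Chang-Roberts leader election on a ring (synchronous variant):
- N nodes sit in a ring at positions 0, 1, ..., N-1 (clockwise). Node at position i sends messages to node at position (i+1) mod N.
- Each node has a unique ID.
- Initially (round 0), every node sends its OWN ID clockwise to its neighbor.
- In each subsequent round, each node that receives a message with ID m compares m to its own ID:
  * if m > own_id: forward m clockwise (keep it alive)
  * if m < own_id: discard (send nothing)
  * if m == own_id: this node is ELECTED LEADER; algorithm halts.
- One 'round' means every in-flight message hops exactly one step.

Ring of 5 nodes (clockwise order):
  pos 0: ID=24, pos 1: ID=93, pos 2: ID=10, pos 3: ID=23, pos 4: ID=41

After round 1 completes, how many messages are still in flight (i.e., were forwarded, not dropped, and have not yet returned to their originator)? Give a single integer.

Answer: 2

Derivation:
Round 1: pos1(id93) recv 24: drop; pos2(id10) recv 93: fwd; pos3(id23) recv 10: drop; pos4(id41) recv 23: drop; pos0(id24) recv 41: fwd
After round 1: 2 messages still in flight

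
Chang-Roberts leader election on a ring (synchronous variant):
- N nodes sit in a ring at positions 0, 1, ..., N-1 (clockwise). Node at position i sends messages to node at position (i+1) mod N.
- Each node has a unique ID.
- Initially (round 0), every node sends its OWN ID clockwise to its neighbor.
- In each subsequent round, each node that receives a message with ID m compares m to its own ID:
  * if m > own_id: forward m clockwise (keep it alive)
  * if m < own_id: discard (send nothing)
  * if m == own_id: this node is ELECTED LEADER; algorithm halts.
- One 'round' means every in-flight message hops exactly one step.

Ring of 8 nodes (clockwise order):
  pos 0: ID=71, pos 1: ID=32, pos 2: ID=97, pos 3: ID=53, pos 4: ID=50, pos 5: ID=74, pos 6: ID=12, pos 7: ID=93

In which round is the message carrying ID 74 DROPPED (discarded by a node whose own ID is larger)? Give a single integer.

Answer: 2

Derivation:
Round 1: pos1(id32) recv 71: fwd; pos2(id97) recv 32: drop; pos3(id53) recv 97: fwd; pos4(id50) recv 53: fwd; pos5(id74) recv 50: drop; pos6(id12) recv 74: fwd; pos7(id93) recv 12: drop; pos0(id71) recv 93: fwd
Round 2: pos2(id97) recv 71: drop; pos4(id50) recv 97: fwd; pos5(id74) recv 53: drop; pos7(id93) recv 74: drop; pos1(id32) recv 93: fwd
Round 3: pos5(id74) recv 97: fwd; pos2(id97) recv 93: drop
Round 4: pos6(id12) recv 97: fwd
Round 5: pos7(id93) recv 97: fwd
Round 6: pos0(id71) recv 97: fwd
Round 7: pos1(id32) recv 97: fwd
Round 8: pos2(id97) recv 97: ELECTED
Message ID 74 originates at pos 5; dropped at pos 7 in round 2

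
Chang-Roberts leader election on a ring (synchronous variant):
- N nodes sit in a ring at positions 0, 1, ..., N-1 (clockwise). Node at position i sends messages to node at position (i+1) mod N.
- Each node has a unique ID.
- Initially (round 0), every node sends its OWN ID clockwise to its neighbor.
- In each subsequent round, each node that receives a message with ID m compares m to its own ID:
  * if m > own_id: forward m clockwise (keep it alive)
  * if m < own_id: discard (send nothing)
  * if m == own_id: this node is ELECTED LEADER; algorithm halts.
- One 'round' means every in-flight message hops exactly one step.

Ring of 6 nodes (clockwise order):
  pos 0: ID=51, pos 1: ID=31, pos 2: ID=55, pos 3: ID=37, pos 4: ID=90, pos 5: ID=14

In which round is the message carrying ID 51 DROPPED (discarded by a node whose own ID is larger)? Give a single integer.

Answer: 2

Derivation:
Round 1: pos1(id31) recv 51: fwd; pos2(id55) recv 31: drop; pos3(id37) recv 55: fwd; pos4(id90) recv 37: drop; pos5(id14) recv 90: fwd; pos0(id51) recv 14: drop
Round 2: pos2(id55) recv 51: drop; pos4(id90) recv 55: drop; pos0(id51) recv 90: fwd
Round 3: pos1(id31) recv 90: fwd
Round 4: pos2(id55) recv 90: fwd
Round 5: pos3(id37) recv 90: fwd
Round 6: pos4(id90) recv 90: ELECTED
Message ID 51 originates at pos 0; dropped at pos 2 in round 2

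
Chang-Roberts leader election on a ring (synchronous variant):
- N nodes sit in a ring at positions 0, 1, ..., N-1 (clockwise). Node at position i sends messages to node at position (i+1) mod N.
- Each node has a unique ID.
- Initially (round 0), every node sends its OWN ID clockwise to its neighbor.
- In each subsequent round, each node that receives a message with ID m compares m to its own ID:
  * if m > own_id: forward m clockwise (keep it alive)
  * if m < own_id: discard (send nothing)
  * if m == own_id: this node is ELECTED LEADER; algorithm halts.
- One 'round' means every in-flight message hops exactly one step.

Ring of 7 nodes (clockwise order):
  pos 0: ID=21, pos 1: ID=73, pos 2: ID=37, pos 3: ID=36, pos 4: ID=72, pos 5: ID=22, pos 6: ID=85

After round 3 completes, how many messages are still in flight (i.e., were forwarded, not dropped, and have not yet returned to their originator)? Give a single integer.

Round 1: pos1(id73) recv 21: drop; pos2(id37) recv 73: fwd; pos3(id36) recv 37: fwd; pos4(id72) recv 36: drop; pos5(id22) recv 72: fwd; pos6(id85) recv 22: drop; pos0(id21) recv 85: fwd
Round 2: pos3(id36) recv 73: fwd; pos4(id72) recv 37: drop; pos6(id85) recv 72: drop; pos1(id73) recv 85: fwd
Round 3: pos4(id72) recv 73: fwd; pos2(id37) recv 85: fwd
After round 3: 2 messages still in flight

Answer: 2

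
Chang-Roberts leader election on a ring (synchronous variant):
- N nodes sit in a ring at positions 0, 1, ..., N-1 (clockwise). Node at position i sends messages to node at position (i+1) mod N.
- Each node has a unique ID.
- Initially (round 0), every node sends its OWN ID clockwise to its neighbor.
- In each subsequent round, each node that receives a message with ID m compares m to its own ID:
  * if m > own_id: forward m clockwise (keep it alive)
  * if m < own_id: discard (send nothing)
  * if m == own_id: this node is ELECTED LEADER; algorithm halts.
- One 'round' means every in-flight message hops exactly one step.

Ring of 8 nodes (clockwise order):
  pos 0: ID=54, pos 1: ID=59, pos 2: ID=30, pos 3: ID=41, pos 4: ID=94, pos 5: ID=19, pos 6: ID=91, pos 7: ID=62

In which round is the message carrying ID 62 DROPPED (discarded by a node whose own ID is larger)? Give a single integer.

Answer: 5

Derivation:
Round 1: pos1(id59) recv 54: drop; pos2(id30) recv 59: fwd; pos3(id41) recv 30: drop; pos4(id94) recv 41: drop; pos5(id19) recv 94: fwd; pos6(id91) recv 19: drop; pos7(id62) recv 91: fwd; pos0(id54) recv 62: fwd
Round 2: pos3(id41) recv 59: fwd; pos6(id91) recv 94: fwd; pos0(id54) recv 91: fwd; pos1(id59) recv 62: fwd
Round 3: pos4(id94) recv 59: drop; pos7(id62) recv 94: fwd; pos1(id59) recv 91: fwd; pos2(id30) recv 62: fwd
Round 4: pos0(id54) recv 94: fwd; pos2(id30) recv 91: fwd; pos3(id41) recv 62: fwd
Round 5: pos1(id59) recv 94: fwd; pos3(id41) recv 91: fwd; pos4(id94) recv 62: drop
Round 6: pos2(id30) recv 94: fwd; pos4(id94) recv 91: drop
Round 7: pos3(id41) recv 94: fwd
Round 8: pos4(id94) recv 94: ELECTED
Message ID 62 originates at pos 7; dropped at pos 4 in round 5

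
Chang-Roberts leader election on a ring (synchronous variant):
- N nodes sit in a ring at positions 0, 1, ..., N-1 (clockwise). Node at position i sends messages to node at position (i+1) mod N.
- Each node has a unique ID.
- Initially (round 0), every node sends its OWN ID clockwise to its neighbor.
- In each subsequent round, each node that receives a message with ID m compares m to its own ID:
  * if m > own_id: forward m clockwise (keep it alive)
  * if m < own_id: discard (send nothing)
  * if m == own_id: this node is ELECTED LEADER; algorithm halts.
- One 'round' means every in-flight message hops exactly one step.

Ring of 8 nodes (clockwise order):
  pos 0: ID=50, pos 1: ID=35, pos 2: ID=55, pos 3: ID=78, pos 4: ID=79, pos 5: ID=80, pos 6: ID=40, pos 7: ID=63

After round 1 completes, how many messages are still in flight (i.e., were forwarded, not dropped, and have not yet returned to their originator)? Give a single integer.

Answer: 3

Derivation:
Round 1: pos1(id35) recv 50: fwd; pos2(id55) recv 35: drop; pos3(id78) recv 55: drop; pos4(id79) recv 78: drop; pos5(id80) recv 79: drop; pos6(id40) recv 80: fwd; pos7(id63) recv 40: drop; pos0(id50) recv 63: fwd
After round 1: 3 messages still in flight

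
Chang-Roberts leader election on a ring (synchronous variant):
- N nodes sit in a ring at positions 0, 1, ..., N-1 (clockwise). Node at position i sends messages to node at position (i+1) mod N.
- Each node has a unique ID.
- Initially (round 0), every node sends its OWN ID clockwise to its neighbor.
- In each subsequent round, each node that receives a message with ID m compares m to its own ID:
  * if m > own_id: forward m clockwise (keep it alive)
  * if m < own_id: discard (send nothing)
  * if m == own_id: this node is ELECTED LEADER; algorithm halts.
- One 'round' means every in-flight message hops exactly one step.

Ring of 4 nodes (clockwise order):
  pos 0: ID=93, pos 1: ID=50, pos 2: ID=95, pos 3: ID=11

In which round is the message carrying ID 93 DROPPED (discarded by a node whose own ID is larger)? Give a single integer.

Answer: 2

Derivation:
Round 1: pos1(id50) recv 93: fwd; pos2(id95) recv 50: drop; pos3(id11) recv 95: fwd; pos0(id93) recv 11: drop
Round 2: pos2(id95) recv 93: drop; pos0(id93) recv 95: fwd
Round 3: pos1(id50) recv 95: fwd
Round 4: pos2(id95) recv 95: ELECTED
Message ID 93 originates at pos 0; dropped at pos 2 in round 2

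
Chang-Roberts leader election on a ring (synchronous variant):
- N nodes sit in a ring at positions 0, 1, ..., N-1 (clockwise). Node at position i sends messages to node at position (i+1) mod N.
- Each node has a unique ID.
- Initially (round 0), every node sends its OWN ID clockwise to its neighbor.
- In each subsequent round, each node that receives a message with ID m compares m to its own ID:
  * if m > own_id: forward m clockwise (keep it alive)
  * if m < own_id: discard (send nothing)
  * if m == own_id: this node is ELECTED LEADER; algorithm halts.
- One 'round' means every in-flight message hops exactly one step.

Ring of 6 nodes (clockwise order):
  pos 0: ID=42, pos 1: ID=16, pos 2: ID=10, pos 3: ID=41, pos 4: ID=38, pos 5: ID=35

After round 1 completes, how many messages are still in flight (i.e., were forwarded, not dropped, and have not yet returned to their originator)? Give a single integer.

Answer: 4

Derivation:
Round 1: pos1(id16) recv 42: fwd; pos2(id10) recv 16: fwd; pos3(id41) recv 10: drop; pos4(id38) recv 41: fwd; pos5(id35) recv 38: fwd; pos0(id42) recv 35: drop
After round 1: 4 messages still in flight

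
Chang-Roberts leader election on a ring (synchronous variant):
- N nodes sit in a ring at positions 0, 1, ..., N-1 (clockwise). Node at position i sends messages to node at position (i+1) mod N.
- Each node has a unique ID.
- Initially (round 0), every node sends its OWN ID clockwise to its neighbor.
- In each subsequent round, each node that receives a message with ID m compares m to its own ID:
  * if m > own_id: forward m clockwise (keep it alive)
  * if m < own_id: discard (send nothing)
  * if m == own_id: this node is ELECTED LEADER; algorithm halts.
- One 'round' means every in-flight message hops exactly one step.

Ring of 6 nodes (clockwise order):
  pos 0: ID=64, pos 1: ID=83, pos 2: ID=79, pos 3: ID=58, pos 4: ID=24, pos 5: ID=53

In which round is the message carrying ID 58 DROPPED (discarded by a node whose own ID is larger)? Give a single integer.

Round 1: pos1(id83) recv 64: drop; pos2(id79) recv 83: fwd; pos3(id58) recv 79: fwd; pos4(id24) recv 58: fwd; pos5(id53) recv 24: drop; pos0(id64) recv 53: drop
Round 2: pos3(id58) recv 83: fwd; pos4(id24) recv 79: fwd; pos5(id53) recv 58: fwd
Round 3: pos4(id24) recv 83: fwd; pos5(id53) recv 79: fwd; pos0(id64) recv 58: drop
Round 4: pos5(id53) recv 83: fwd; pos0(id64) recv 79: fwd
Round 5: pos0(id64) recv 83: fwd; pos1(id83) recv 79: drop
Round 6: pos1(id83) recv 83: ELECTED
Message ID 58 originates at pos 3; dropped at pos 0 in round 3

Answer: 3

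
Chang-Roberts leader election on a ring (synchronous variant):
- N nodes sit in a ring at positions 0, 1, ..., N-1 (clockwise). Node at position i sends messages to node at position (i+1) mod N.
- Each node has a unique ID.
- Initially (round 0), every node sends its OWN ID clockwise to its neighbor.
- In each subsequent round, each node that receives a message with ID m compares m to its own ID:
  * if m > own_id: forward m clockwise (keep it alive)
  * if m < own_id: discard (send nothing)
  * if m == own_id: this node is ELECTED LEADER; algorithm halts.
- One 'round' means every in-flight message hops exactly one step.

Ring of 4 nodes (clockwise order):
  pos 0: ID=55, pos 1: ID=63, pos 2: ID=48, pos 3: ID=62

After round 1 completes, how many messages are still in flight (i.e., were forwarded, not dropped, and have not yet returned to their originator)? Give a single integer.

Round 1: pos1(id63) recv 55: drop; pos2(id48) recv 63: fwd; pos3(id62) recv 48: drop; pos0(id55) recv 62: fwd
After round 1: 2 messages still in flight

Answer: 2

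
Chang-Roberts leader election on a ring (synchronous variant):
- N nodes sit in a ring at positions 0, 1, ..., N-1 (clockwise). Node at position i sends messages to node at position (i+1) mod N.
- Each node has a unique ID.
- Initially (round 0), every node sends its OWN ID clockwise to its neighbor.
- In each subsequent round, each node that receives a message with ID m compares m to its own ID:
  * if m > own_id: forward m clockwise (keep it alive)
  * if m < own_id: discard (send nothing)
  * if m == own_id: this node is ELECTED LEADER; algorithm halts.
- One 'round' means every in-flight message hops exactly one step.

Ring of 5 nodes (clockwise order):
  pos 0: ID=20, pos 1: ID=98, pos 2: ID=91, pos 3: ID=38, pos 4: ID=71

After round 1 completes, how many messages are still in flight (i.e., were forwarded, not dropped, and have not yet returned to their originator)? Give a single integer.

Answer: 3

Derivation:
Round 1: pos1(id98) recv 20: drop; pos2(id91) recv 98: fwd; pos3(id38) recv 91: fwd; pos4(id71) recv 38: drop; pos0(id20) recv 71: fwd
After round 1: 3 messages still in flight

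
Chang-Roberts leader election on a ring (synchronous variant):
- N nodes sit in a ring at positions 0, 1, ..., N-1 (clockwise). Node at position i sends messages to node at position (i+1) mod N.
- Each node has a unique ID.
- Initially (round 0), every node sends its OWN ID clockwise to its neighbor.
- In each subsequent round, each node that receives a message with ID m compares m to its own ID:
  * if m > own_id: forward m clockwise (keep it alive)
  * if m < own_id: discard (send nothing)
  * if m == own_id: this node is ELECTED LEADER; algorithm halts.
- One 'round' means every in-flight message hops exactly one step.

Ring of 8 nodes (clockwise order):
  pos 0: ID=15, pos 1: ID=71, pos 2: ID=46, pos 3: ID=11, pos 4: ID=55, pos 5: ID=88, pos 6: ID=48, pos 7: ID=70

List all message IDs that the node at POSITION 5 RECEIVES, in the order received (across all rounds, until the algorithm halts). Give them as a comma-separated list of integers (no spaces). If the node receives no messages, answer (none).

Answer: 55,71,88

Derivation:
Round 1: pos1(id71) recv 15: drop; pos2(id46) recv 71: fwd; pos3(id11) recv 46: fwd; pos4(id55) recv 11: drop; pos5(id88) recv 55: drop; pos6(id48) recv 88: fwd; pos7(id70) recv 48: drop; pos0(id15) recv 70: fwd
Round 2: pos3(id11) recv 71: fwd; pos4(id55) recv 46: drop; pos7(id70) recv 88: fwd; pos1(id71) recv 70: drop
Round 3: pos4(id55) recv 71: fwd; pos0(id15) recv 88: fwd
Round 4: pos5(id88) recv 71: drop; pos1(id71) recv 88: fwd
Round 5: pos2(id46) recv 88: fwd
Round 6: pos3(id11) recv 88: fwd
Round 7: pos4(id55) recv 88: fwd
Round 8: pos5(id88) recv 88: ELECTED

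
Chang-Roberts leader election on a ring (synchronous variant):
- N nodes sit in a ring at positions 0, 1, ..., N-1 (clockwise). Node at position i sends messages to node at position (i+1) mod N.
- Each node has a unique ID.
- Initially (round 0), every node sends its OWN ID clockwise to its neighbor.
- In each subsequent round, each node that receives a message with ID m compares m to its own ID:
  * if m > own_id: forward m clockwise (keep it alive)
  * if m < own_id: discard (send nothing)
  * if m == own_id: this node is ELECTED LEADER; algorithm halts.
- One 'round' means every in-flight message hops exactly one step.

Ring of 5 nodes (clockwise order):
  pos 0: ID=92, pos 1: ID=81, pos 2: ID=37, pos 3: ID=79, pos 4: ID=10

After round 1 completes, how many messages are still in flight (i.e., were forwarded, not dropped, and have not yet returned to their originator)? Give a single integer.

Round 1: pos1(id81) recv 92: fwd; pos2(id37) recv 81: fwd; pos3(id79) recv 37: drop; pos4(id10) recv 79: fwd; pos0(id92) recv 10: drop
After round 1: 3 messages still in flight

Answer: 3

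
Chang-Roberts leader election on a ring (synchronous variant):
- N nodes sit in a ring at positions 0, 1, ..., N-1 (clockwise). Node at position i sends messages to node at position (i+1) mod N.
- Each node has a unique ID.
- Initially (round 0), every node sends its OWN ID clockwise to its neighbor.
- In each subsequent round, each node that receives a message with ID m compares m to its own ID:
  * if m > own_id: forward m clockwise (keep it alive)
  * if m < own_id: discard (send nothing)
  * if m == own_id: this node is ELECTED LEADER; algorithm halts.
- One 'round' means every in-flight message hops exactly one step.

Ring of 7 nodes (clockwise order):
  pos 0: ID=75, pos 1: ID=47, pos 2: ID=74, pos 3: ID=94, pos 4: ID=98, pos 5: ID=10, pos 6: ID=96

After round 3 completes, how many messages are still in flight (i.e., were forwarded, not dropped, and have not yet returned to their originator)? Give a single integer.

Answer: 2

Derivation:
Round 1: pos1(id47) recv 75: fwd; pos2(id74) recv 47: drop; pos3(id94) recv 74: drop; pos4(id98) recv 94: drop; pos5(id10) recv 98: fwd; pos6(id96) recv 10: drop; pos0(id75) recv 96: fwd
Round 2: pos2(id74) recv 75: fwd; pos6(id96) recv 98: fwd; pos1(id47) recv 96: fwd
Round 3: pos3(id94) recv 75: drop; pos0(id75) recv 98: fwd; pos2(id74) recv 96: fwd
After round 3: 2 messages still in flight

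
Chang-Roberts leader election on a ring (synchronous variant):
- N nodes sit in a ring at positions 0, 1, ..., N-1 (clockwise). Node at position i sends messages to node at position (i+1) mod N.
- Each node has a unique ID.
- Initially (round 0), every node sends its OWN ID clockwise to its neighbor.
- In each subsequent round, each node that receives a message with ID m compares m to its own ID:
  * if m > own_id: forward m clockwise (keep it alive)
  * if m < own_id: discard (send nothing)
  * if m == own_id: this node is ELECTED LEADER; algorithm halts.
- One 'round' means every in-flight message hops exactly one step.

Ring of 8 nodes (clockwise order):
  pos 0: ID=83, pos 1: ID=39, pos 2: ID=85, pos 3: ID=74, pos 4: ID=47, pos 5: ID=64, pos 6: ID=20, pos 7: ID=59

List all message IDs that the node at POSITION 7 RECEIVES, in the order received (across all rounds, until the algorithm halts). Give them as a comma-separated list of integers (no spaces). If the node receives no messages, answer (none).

Round 1: pos1(id39) recv 83: fwd; pos2(id85) recv 39: drop; pos3(id74) recv 85: fwd; pos4(id47) recv 74: fwd; pos5(id64) recv 47: drop; pos6(id20) recv 64: fwd; pos7(id59) recv 20: drop; pos0(id83) recv 59: drop
Round 2: pos2(id85) recv 83: drop; pos4(id47) recv 85: fwd; pos5(id64) recv 74: fwd; pos7(id59) recv 64: fwd
Round 3: pos5(id64) recv 85: fwd; pos6(id20) recv 74: fwd; pos0(id83) recv 64: drop
Round 4: pos6(id20) recv 85: fwd; pos7(id59) recv 74: fwd
Round 5: pos7(id59) recv 85: fwd; pos0(id83) recv 74: drop
Round 6: pos0(id83) recv 85: fwd
Round 7: pos1(id39) recv 85: fwd
Round 8: pos2(id85) recv 85: ELECTED

Answer: 20,64,74,85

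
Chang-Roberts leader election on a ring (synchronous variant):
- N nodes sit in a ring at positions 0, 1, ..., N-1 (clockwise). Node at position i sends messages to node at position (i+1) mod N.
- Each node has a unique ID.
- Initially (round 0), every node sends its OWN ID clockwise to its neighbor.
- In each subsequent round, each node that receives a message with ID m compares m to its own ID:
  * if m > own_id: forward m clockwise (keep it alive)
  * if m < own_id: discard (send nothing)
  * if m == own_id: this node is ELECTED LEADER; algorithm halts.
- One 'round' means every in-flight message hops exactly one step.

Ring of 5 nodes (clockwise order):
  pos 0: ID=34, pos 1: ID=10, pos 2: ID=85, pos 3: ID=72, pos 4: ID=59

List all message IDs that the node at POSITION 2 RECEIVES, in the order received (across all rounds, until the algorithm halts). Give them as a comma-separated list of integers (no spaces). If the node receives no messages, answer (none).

Round 1: pos1(id10) recv 34: fwd; pos2(id85) recv 10: drop; pos3(id72) recv 85: fwd; pos4(id59) recv 72: fwd; pos0(id34) recv 59: fwd
Round 2: pos2(id85) recv 34: drop; pos4(id59) recv 85: fwd; pos0(id34) recv 72: fwd; pos1(id10) recv 59: fwd
Round 3: pos0(id34) recv 85: fwd; pos1(id10) recv 72: fwd; pos2(id85) recv 59: drop
Round 4: pos1(id10) recv 85: fwd; pos2(id85) recv 72: drop
Round 5: pos2(id85) recv 85: ELECTED

Answer: 10,34,59,72,85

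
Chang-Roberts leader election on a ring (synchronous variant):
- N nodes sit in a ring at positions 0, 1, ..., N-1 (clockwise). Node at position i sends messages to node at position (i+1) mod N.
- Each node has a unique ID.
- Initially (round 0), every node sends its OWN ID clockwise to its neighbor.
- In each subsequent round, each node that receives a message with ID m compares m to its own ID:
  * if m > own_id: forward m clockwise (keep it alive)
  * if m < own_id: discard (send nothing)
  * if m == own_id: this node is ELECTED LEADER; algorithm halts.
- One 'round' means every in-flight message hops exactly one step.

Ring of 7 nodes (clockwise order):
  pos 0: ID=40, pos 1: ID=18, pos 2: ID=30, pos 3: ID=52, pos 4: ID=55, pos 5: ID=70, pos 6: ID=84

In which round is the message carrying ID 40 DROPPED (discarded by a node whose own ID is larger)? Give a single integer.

Round 1: pos1(id18) recv 40: fwd; pos2(id30) recv 18: drop; pos3(id52) recv 30: drop; pos4(id55) recv 52: drop; pos5(id70) recv 55: drop; pos6(id84) recv 70: drop; pos0(id40) recv 84: fwd
Round 2: pos2(id30) recv 40: fwd; pos1(id18) recv 84: fwd
Round 3: pos3(id52) recv 40: drop; pos2(id30) recv 84: fwd
Round 4: pos3(id52) recv 84: fwd
Round 5: pos4(id55) recv 84: fwd
Round 6: pos5(id70) recv 84: fwd
Round 7: pos6(id84) recv 84: ELECTED
Message ID 40 originates at pos 0; dropped at pos 3 in round 3

Answer: 3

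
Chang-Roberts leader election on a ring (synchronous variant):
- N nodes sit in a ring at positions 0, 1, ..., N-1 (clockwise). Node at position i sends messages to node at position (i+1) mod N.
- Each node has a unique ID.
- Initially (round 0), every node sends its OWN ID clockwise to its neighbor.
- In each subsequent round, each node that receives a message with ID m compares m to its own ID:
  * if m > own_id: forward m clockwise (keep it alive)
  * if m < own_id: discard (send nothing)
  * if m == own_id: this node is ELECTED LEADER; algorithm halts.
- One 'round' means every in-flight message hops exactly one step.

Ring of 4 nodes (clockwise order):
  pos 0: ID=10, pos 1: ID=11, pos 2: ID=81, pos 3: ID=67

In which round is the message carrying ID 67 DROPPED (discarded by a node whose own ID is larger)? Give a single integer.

Round 1: pos1(id11) recv 10: drop; pos2(id81) recv 11: drop; pos3(id67) recv 81: fwd; pos0(id10) recv 67: fwd
Round 2: pos0(id10) recv 81: fwd; pos1(id11) recv 67: fwd
Round 3: pos1(id11) recv 81: fwd; pos2(id81) recv 67: drop
Round 4: pos2(id81) recv 81: ELECTED
Message ID 67 originates at pos 3; dropped at pos 2 in round 3

Answer: 3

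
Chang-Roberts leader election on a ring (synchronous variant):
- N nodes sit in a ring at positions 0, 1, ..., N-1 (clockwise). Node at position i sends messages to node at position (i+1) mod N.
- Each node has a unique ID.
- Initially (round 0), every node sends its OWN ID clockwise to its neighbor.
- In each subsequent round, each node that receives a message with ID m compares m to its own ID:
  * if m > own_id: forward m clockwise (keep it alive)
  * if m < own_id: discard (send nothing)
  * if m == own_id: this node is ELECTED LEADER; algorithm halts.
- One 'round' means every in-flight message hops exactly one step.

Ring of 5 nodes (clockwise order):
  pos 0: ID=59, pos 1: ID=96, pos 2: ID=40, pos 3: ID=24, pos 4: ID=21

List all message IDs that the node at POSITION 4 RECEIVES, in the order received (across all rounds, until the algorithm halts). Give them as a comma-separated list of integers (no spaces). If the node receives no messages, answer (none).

Round 1: pos1(id96) recv 59: drop; pos2(id40) recv 96: fwd; pos3(id24) recv 40: fwd; pos4(id21) recv 24: fwd; pos0(id59) recv 21: drop
Round 2: pos3(id24) recv 96: fwd; pos4(id21) recv 40: fwd; pos0(id59) recv 24: drop
Round 3: pos4(id21) recv 96: fwd; pos0(id59) recv 40: drop
Round 4: pos0(id59) recv 96: fwd
Round 5: pos1(id96) recv 96: ELECTED

Answer: 24,40,96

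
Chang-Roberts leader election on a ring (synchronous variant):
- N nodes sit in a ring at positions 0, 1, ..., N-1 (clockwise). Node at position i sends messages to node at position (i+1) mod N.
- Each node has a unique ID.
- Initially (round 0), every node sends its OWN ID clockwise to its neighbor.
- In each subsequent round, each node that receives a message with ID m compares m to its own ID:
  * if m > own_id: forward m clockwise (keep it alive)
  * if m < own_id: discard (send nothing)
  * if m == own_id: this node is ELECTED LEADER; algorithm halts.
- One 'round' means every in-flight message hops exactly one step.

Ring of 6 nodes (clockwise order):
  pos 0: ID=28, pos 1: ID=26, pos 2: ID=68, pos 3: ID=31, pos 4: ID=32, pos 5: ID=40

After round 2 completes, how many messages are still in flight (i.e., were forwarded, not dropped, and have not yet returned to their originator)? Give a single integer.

Answer: 2

Derivation:
Round 1: pos1(id26) recv 28: fwd; pos2(id68) recv 26: drop; pos3(id31) recv 68: fwd; pos4(id32) recv 31: drop; pos5(id40) recv 32: drop; pos0(id28) recv 40: fwd
Round 2: pos2(id68) recv 28: drop; pos4(id32) recv 68: fwd; pos1(id26) recv 40: fwd
After round 2: 2 messages still in flight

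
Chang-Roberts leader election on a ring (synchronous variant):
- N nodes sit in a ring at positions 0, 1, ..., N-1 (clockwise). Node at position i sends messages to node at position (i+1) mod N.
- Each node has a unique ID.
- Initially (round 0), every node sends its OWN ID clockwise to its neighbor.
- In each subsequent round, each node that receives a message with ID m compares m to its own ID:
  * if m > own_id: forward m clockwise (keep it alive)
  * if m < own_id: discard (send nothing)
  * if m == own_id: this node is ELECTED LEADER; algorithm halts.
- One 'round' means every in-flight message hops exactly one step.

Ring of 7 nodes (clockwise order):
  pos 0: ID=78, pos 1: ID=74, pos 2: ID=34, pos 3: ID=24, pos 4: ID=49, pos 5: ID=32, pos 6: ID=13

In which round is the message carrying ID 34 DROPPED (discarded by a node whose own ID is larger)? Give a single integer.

Round 1: pos1(id74) recv 78: fwd; pos2(id34) recv 74: fwd; pos3(id24) recv 34: fwd; pos4(id49) recv 24: drop; pos5(id32) recv 49: fwd; pos6(id13) recv 32: fwd; pos0(id78) recv 13: drop
Round 2: pos2(id34) recv 78: fwd; pos3(id24) recv 74: fwd; pos4(id49) recv 34: drop; pos6(id13) recv 49: fwd; pos0(id78) recv 32: drop
Round 3: pos3(id24) recv 78: fwd; pos4(id49) recv 74: fwd; pos0(id78) recv 49: drop
Round 4: pos4(id49) recv 78: fwd; pos5(id32) recv 74: fwd
Round 5: pos5(id32) recv 78: fwd; pos6(id13) recv 74: fwd
Round 6: pos6(id13) recv 78: fwd; pos0(id78) recv 74: drop
Round 7: pos0(id78) recv 78: ELECTED
Message ID 34 originates at pos 2; dropped at pos 4 in round 2

Answer: 2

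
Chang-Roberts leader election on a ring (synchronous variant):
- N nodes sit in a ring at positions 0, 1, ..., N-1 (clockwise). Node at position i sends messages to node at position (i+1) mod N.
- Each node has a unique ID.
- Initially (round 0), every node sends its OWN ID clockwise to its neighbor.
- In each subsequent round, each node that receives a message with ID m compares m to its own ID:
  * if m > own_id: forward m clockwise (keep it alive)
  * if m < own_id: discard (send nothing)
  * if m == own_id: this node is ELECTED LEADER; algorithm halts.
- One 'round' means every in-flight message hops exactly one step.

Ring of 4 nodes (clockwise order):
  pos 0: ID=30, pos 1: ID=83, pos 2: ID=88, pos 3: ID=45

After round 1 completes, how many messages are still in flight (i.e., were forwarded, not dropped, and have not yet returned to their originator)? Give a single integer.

Round 1: pos1(id83) recv 30: drop; pos2(id88) recv 83: drop; pos3(id45) recv 88: fwd; pos0(id30) recv 45: fwd
After round 1: 2 messages still in flight

Answer: 2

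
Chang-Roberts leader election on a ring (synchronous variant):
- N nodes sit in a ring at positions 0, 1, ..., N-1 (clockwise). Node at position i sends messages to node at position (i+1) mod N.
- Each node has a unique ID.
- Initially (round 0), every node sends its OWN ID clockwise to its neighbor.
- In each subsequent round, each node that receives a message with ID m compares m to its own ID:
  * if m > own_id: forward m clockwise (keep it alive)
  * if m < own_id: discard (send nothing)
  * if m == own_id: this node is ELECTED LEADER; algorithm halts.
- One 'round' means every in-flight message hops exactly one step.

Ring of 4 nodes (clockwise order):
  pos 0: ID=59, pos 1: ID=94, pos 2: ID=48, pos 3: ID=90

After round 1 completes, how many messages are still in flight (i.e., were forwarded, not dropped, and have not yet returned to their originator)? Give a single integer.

Round 1: pos1(id94) recv 59: drop; pos2(id48) recv 94: fwd; pos3(id90) recv 48: drop; pos0(id59) recv 90: fwd
After round 1: 2 messages still in flight

Answer: 2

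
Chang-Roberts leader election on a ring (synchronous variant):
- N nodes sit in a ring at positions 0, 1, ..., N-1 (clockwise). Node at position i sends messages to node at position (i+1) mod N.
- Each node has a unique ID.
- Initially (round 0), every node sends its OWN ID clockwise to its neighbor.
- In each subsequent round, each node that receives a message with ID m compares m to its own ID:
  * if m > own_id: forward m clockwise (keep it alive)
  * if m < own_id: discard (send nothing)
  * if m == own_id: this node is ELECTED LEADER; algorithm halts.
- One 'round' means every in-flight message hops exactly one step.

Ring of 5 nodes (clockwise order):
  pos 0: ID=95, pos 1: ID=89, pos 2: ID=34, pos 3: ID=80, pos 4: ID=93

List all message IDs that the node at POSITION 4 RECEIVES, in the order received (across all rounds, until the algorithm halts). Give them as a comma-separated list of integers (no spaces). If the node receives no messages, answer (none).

Answer: 80,89,95

Derivation:
Round 1: pos1(id89) recv 95: fwd; pos2(id34) recv 89: fwd; pos3(id80) recv 34: drop; pos4(id93) recv 80: drop; pos0(id95) recv 93: drop
Round 2: pos2(id34) recv 95: fwd; pos3(id80) recv 89: fwd
Round 3: pos3(id80) recv 95: fwd; pos4(id93) recv 89: drop
Round 4: pos4(id93) recv 95: fwd
Round 5: pos0(id95) recv 95: ELECTED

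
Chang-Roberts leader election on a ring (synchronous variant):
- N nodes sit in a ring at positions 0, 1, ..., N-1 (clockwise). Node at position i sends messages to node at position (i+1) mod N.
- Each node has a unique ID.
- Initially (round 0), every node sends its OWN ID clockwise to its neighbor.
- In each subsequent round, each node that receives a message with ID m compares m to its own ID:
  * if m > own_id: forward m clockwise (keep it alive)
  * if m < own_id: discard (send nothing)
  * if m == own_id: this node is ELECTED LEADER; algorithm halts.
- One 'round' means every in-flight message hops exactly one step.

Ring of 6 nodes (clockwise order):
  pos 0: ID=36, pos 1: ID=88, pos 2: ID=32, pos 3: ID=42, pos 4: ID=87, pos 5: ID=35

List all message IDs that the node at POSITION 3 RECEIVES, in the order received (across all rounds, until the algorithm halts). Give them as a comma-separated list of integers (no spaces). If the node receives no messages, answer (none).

Answer: 32,88

Derivation:
Round 1: pos1(id88) recv 36: drop; pos2(id32) recv 88: fwd; pos3(id42) recv 32: drop; pos4(id87) recv 42: drop; pos5(id35) recv 87: fwd; pos0(id36) recv 35: drop
Round 2: pos3(id42) recv 88: fwd; pos0(id36) recv 87: fwd
Round 3: pos4(id87) recv 88: fwd; pos1(id88) recv 87: drop
Round 4: pos5(id35) recv 88: fwd
Round 5: pos0(id36) recv 88: fwd
Round 6: pos1(id88) recv 88: ELECTED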